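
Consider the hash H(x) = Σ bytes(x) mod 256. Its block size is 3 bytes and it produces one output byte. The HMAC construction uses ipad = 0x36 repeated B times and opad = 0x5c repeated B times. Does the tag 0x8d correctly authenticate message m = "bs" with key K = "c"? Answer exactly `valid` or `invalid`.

valid

Key "c" = 63 is 1 byte ≤ B = 3; zero-pad to 3 bytes: K' = 63 00 00.
K' ⊕ ipad = 55 36 36; K' ⊕ opad = 3f 5c 5c.
Inner hash: sum = 85+54+54+98+115 = 406; mod 256 = 150 → 96.
Outer hash (recomputed tag): sum = 63+92+92+150 = 397; mod 256 = 141 → 8d.
Recomputed tag = 8d; claimed = 8d → match.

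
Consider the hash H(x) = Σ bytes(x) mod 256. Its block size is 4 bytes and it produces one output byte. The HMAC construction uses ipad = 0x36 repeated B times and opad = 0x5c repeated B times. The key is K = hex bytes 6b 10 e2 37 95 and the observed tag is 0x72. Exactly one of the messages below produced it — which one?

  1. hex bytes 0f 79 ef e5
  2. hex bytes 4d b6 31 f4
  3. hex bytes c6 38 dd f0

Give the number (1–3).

Key hex bytes 6b 10 e2 37 95 is 5 bytes > B = 4, so hash it first: H(key) = 29, then zero-pad to 4 bytes: K' = 29 00 00 00.
K' ⊕ ipad = 1f 36 36 36; K' ⊕ opad = 75 5c 5c 5c.
m1: inner = H(1f 36 36 36 0f 79 ef e5) = 1d; tag = H(75 5c 5c 5c 1d) = a6
m2: inner = H(1f 36 36 36 4d b6 31 f4) = e9; tag = H(75 5c 5c 5c e9) = 72 ← matches
m3: inner = H(1f 36 36 36 c6 38 dd f0) = 8c; tag = H(75 5c 5c 5c 8c) = 15

2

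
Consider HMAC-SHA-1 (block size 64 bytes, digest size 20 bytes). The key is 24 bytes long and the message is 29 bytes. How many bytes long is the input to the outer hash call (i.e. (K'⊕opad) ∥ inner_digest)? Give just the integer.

84

Key is 24 ≤ 64 bytes, zero-padded: |K'| = 64.
Outer input = (K'⊕opad) ∥ H(inner) → 64 + 20 = 84 bytes.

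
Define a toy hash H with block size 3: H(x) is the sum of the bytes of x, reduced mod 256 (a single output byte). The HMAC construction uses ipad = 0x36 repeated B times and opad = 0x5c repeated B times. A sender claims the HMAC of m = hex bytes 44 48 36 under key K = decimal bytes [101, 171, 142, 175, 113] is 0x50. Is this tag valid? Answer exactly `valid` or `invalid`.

valid

Key decimal bytes [101, 171, 142, 175, 113] = 65 ab 8e af 71 is 5 bytes > B = 3, so hash it first: H(key) = be, then zero-pad to 3 bytes: K' = be 00 00.
K' ⊕ ipad = 88 36 36; K' ⊕ opad = e2 5c 5c.
Inner hash: sum = 136+54+54+68+72+54 = 438; mod 256 = 182 → b6.
Outer hash (recomputed tag): sum = 226+92+92+182 = 592; mod 256 = 80 → 50.
Recomputed tag = 50; claimed = 50 → match.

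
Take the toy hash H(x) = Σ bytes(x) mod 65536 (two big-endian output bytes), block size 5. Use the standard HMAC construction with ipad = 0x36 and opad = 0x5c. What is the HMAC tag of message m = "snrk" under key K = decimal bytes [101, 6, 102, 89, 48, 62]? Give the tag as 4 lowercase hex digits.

027d

Key decimal bytes [101, 6, 102, 89, 48, 62] = 65 06 66 59 30 3e is 6 bytes > B = 5, so hash it first: H(key) = 01 98, then zero-pad to 5 bytes: K' = 01 98 00 00 00.
K' ⊕ ipad = 37 ae 36 36 36.  K' ⊕ opad = 5d c4 5c 5c 5c.
Inner input = (K'⊕ipad) ∥ m = 37 ae 36 36 36 ∥ 73 6e 72 6b.
Inner hash: sum = 55+174+54+54+54+115+110+114+107 = 837 → 03 45.
Outer input = (K'⊕opad) ∥ inner = 5d c4 5c 5c 5c ∥ 03 45.
Outer hash (tag): sum = 93+196+92+92+92+3+69 = 637 → 02 7d.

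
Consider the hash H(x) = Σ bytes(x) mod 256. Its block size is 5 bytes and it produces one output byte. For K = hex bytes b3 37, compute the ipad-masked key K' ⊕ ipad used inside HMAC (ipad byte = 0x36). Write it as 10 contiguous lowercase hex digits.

8501363636

Key hex bytes b3 37 is 2 bytes ≤ B = 5; zero-pad to 5 bytes: K' = b3 37 00 00 00.
XOR each byte with 0x36: b3⊕36=85, 37⊕36=01, 00⊕36=36, 00⊕36=36, 00⊕36=36.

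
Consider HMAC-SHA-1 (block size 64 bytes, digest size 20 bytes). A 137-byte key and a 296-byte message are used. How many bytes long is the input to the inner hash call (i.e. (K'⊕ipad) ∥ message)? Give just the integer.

Key is 137 > 64 bytes, so it is hashed to 20 bytes then zero-padded to 64: |K'| = 64.
Inner input = (K'⊕ipad) ∥ m → 64 + 296 = 360 bytes.

360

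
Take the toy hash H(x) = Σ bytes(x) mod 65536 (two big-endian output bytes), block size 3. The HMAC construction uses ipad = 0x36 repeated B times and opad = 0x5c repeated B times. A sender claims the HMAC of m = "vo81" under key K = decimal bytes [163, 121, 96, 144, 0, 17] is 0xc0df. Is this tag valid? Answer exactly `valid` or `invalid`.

Key decimal bytes [163, 121, 96, 144, 0, 17] = a3 79 60 90 00 11 is 6 bytes > B = 3, so hash it first: H(key) = 02 1d, then zero-pad to 3 bytes: K' = 02 1d 00.
K' ⊕ ipad = 34 2b 36; K' ⊕ opad = 5e 41 5c.
Inner hash: sum = 52+43+54+118+111+56+49 = 483 → 01 e3.
Outer hash (recomputed tag): sum = 94+65+92+1+227 = 479 → 01 df.
Recomputed tag = 01df; claimed = c0df → mismatch.

invalid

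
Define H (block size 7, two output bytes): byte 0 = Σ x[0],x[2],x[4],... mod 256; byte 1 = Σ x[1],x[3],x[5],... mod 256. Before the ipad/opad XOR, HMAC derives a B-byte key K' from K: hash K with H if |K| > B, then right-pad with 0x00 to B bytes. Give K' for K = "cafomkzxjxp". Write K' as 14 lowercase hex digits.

8a2b0000000000

|K| = 11 > B = 7, so first hash the key.
H(K): even-index sum = 650 mod 256 = 138; odd-index sum = 555 mod 256 = 43 → 8a 2b.
Zero-pad H(K) = 8a 2b to 7 bytes: K' = 8a 2b 00 00 00 00 00.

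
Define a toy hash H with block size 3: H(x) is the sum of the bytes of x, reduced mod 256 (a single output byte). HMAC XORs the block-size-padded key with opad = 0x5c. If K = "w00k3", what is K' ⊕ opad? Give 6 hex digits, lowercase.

Key "w00k3" = 77 30 30 6b 33 is 5 bytes > B = 3, so hash it first: H(key) = 75, then zero-pad to 3 bytes: K' = 75 00 00.
XOR each byte with 0x5c: 75⊕5c=29, 00⊕5c=5c, 00⊕5c=5c.

295c5c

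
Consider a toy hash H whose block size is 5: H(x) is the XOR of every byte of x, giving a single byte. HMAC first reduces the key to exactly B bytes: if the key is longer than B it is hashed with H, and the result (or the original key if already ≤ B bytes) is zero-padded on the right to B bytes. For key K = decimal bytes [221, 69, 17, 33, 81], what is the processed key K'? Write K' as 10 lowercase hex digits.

dd45112151

Key decimal bytes [221, 69, 17, 33, 81] = dd 45 11 21 51 is exactly B = 5 bytes: K' = dd 45 11 21 51.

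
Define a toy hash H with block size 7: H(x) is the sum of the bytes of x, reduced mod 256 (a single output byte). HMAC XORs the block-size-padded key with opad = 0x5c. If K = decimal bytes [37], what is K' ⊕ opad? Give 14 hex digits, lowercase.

795c5c5c5c5c5c

Key decimal bytes [37] = 25 is 1 byte ≤ B = 7; zero-pad to 7 bytes: K' = 25 00 00 00 00 00 00.
XOR each byte with 0x5c: 25⊕5c=79, 00⊕5c=5c, 00⊕5c=5c, 00⊕5c=5c, 00⊕5c=5c, 00⊕5c=5c, 00⊕5c=5c.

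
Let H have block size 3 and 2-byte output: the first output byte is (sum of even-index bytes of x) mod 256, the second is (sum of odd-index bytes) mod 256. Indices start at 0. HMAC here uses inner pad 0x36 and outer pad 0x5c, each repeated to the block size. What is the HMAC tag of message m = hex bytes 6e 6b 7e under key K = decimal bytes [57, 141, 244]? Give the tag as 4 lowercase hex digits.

b40d

Key decimal bytes [57, 141, 244] = 39 8d f4 is exactly B = 3 bytes: K' = 39 8d f4.
K' ⊕ ipad = 0f bb c2.  K' ⊕ opad = 65 d1 a8.
Inner input = (K'⊕ipad) ∥ m = 0f bb c2 ∥ 6e 6b 7e.
Inner hash: even-index sum = 316 mod 256 = 60; odd-index sum = 423 mod 256 = 167 → 3c a7.
Outer input = (K'⊕opad) ∥ inner = 65 d1 a8 ∥ 3c a7.
Outer hash (tag): even-index sum = 436 mod 256 = 180; odd-index sum = 269 mod 256 = 13 → b4 0d.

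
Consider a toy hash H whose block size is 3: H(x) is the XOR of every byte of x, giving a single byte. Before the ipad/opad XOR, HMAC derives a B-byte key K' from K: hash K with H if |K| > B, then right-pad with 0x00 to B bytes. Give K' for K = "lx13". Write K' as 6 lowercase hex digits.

160000

|K| = 4 > B = 3, so first hash the key.
H(K): XOR 6c⊕78⊕31⊕33 = 16.
Zero-pad H(K) = 16 to 3 bytes: K' = 16 00 00.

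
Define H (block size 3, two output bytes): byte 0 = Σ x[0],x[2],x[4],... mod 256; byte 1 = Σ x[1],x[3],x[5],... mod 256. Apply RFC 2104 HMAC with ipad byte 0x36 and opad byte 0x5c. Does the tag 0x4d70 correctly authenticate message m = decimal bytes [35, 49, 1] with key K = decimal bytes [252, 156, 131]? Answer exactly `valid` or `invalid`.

valid

Key decimal bytes [252, 156, 131] = fc 9c 83 is exactly B = 3 bytes: K' = fc 9c 83.
K' ⊕ ipad = ca aa b5; K' ⊕ opad = a0 c0 df.
Inner hash: even-index sum = 432 mod 256 = 176; odd-index sum = 206 mod 256 = 206 → b0 ce.
Outer hash (recomputed tag): even-index sum = 589 mod 256 = 77; odd-index sum = 368 mod 256 = 112 → 4d 70.
Recomputed tag = 4d70; claimed = 4d70 → match.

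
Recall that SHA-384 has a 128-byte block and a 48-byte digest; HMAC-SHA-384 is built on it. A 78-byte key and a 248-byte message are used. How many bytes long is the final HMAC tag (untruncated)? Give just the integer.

48

The tag is one SHA-384 digest: 48 bytes.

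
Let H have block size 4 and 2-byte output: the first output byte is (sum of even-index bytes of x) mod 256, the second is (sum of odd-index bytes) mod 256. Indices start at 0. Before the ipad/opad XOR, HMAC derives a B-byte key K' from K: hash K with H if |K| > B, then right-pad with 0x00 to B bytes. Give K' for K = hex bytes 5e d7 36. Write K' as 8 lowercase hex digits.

5ed73600

Key hex bytes 5e d7 36 is 3 bytes ≤ B = 4; zero-pad to 4 bytes: K' = 5e d7 36 00.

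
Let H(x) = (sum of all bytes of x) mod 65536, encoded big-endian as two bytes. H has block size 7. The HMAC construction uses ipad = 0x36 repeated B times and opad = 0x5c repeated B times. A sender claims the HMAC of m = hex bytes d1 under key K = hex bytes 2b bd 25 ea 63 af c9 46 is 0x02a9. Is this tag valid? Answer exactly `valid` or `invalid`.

valid

Key hex bytes 2b bd 25 ea 63 af c9 46 is 8 bytes > B = 7, so hash it first: H(key) = 04 18, then zero-pad to 7 bytes: K' = 04 18 00 00 00 00 00.
K' ⊕ ipad = 32 2e 36 36 36 36 36; K' ⊕ opad = 58 44 5c 5c 5c 5c 5c.
Inner hash: sum = 50+46+54+54+54+54+54+209 = 575 → 02 3f.
Outer hash (recomputed tag): sum = 88+68+92+92+92+92+92+2+63 = 681 → 02 a9.
Recomputed tag = 02a9; claimed = 02a9 → match.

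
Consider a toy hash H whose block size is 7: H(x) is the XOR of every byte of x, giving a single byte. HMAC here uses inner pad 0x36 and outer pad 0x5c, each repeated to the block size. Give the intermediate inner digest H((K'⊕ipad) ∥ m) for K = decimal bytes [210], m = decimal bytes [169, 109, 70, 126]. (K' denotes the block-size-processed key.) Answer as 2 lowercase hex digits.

18

Key decimal bytes [210] = d2 is 1 byte ≤ B = 7; zero-pad to 7 bytes: K' = d2 00 00 00 00 00 00.
K' ⊕ ipad = e4 36 36 36 36 36 36.
Inner input = e4 36 36 36 36 36 36 ∥ a9 6d 46 7e.
Inner hash: XOR e4⊕36⊕36⊕36⊕36⊕36⊕36⊕a9⊕6d⊕46⊕7e = 18.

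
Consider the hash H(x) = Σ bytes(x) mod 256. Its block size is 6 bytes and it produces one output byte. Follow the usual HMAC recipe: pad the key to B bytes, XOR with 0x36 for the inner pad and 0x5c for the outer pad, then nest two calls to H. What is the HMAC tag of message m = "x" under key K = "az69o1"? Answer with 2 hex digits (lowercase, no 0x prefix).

Key "az69o1" = 61 7a 36 39 6f 31 is exactly B = 6 bytes: K' = 61 7a 36 39 6f 31.
K' ⊕ ipad = 57 4c 00 0f 59 07.  K' ⊕ opad = 3d 26 6a 65 33 6d.
Inner input = (K'⊕ipad) ∥ m = 57 4c 00 0f 59 07 ∥ 78.
Inner hash: sum = 87+76+0+15+89+7+120 = 394; mod 256 = 138 → 8a.
Outer input = (K'⊕opad) ∥ inner = 3d 26 6a 65 33 6d ∥ 8a.
Outer hash (tag): sum = 61+38+106+101+51+109+138 = 604; mod 256 = 92 → 5c.

5c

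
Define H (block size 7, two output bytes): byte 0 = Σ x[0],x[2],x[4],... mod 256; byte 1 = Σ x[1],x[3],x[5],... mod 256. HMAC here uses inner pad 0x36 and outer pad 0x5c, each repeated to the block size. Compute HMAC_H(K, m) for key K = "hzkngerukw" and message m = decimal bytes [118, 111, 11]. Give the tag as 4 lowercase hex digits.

5b4f

Key "hzkngerukw" = 68 7a 6b 6e 67 65 72 75 6b 77 is 10 bytes > B = 7, so hash it first: H(key) = 17 39, then zero-pad to 7 bytes: K' = 17 39 00 00 00 00 00.
K' ⊕ ipad = 21 0f 36 36 36 36 36.  K' ⊕ opad = 4b 65 5c 5c 5c 5c 5c.
Inner input = (K'⊕ipad) ∥ m = 21 0f 36 36 36 36 36 ∥ 76 6f 0b.
Inner hash: even-index sum = 306 mod 256 = 50; odd-index sum = 252 mod 256 = 252 → 32 fc.
Outer input = (K'⊕opad) ∥ inner = 4b 65 5c 5c 5c 5c 5c ∥ 32 fc.
Outer hash (tag): even-index sum = 603 mod 256 = 91; odd-index sum = 335 mod 256 = 79 → 5b 4f.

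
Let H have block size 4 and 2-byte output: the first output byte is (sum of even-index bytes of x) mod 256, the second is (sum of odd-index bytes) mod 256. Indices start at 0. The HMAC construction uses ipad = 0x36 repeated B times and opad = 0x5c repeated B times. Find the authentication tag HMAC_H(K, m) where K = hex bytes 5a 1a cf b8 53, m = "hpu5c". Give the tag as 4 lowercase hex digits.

3ca9

Key hex bytes 5a 1a cf b8 53 is 5 bytes > B = 4, so hash it first: H(key) = 7c d2, then zero-pad to 4 bytes: K' = 7c d2 00 00.
K' ⊕ ipad = 4a e4 36 36.  K' ⊕ opad = 20 8e 5c 5c.
Inner input = (K'⊕ipad) ∥ m = 4a e4 36 36 ∥ 68 70 75 35 63.
Inner hash: even-index sum = 448 mod 256 = 192; odd-index sum = 447 mod 256 = 191 → c0 bf.
Outer input = (K'⊕opad) ∥ inner = 20 8e 5c 5c ∥ c0 bf.
Outer hash (tag): even-index sum = 316 mod 256 = 60; odd-index sum = 425 mod 256 = 169 → 3c a9.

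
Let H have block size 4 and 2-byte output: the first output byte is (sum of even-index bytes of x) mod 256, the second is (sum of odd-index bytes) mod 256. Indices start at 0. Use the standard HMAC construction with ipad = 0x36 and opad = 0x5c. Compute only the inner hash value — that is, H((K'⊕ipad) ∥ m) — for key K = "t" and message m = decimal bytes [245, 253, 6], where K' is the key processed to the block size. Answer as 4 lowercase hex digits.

Key "t" = 74 is 1 byte ≤ B = 4; zero-pad to 4 bytes: K' = 74 00 00 00.
K' ⊕ ipad = 42 36 36 36.
Inner input = 42 36 36 36 ∥ f5 fd 06.
Inner hash: even-index sum = 371 mod 256 = 115; odd-index sum = 361 mod 256 = 105 → 73 69.

7369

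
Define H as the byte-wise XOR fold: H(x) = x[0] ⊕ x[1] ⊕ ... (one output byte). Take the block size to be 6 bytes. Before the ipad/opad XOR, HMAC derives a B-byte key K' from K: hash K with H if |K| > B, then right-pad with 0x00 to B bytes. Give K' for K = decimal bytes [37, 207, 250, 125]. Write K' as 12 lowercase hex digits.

25cffa7d0000

Key decimal bytes [37, 207, 250, 125] = 25 cf fa 7d is 4 bytes ≤ B = 6; zero-pad to 6 bytes: K' = 25 cf fa 7d 00 00.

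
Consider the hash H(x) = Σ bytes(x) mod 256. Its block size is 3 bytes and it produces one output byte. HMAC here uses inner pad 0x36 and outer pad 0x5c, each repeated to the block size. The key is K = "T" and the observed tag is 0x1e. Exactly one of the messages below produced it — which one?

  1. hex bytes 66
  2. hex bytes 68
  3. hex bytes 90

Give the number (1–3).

Key "T" = 54 is 1 byte ≤ B = 3; zero-pad to 3 bytes: K' = 54 00 00.
K' ⊕ ipad = 62 36 36; K' ⊕ opad = 08 5c 5c.
m1: inner = H(62 36 36 66) = 34; tag = H(08 5c 5c 34) = f4
m2: inner = H(62 36 36 68) = 36; tag = H(08 5c 5c 36) = f6
m3: inner = H(62 36 36 90) = 5e; tag = H(08 5c 5c 5e) = 1e ← matches

3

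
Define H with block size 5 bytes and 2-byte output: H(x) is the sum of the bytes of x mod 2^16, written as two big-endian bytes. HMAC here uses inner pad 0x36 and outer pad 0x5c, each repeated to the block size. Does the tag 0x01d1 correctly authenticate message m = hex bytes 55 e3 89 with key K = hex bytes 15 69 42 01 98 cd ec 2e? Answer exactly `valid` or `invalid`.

Key hex bytes 15 69 42 01 98 cd ec 2e is 8 bytes > B = 5, so hash it first: H(key) = 03 40, then zero-pad to 5 bytes: K' = 03 40 00 00 00.
K' ⊕ ipad = 35 76 36 36 36; K' ⊕ opad = 5f 1c 5c 5c 5c.
Inner hash: sum = 53+118+54+54+54+85+227+137 = 782 → 03 0e.
Outer hash (recomputed tag): sum = 95+28+92+92+92+3+14 = 416 → 01 a0.
Recomputed tag = 01a0; claimed = 01d1 → mismatch.

invalid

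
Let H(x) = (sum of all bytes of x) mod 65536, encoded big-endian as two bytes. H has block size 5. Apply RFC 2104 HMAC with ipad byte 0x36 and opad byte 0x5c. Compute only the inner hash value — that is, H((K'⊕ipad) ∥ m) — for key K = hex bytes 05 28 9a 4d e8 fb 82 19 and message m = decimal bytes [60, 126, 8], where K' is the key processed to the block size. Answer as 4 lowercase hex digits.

023d

Key hex bytes 05 28 9a 4d e8 fb 82 19 is 8 bytes > B = 5, so hash it first: H(key) = 03 92, then zero-pad to 5 bytes: K' = 03 92 00 00 00.
K' ⊕ ipad = 35 a4 36 36 36.
Inner input = 35 a4 36 36 36 ∥ 3c 7e 08.
Inner hash: sum = 53+164+54+54+54+60+126+8 = 573 → 02 3d.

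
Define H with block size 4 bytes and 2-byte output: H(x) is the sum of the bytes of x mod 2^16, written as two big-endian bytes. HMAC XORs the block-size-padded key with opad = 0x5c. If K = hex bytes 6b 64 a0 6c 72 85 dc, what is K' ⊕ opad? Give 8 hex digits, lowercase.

Key hex bytes 6b 64 a0 6c 72 85 dc is 7 bytes > B = 4, so hash it first: H(key) = 03 ae, then zero-pad to 4 bytes: K' = 03 ae 00 00.
XOR each byte with 0x5c: 03⊕5c=5f, ae⊕5c=f2, 00⊕5c=5c, 00⊕5c=5c.

5ff25c5c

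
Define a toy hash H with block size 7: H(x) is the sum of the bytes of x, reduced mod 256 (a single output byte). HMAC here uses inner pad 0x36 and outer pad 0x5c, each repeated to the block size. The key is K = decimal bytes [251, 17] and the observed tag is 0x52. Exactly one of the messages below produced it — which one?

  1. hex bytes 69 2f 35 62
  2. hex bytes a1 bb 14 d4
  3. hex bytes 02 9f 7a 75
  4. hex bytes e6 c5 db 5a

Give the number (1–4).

Key decimal bytes [251, 17] = fb 11 is 2 bytes ≤ B = 7; zero-pad to 7 bytes: K' = fb 11 00 00 00 00 00.
K' ⊕ ipad = cd 27 36 36 36 36 36; K' ⊕ opad = a7 4d 5c 5c 5c 5c 5c.
m1: inner = H(cd 27 36 36 36 36 36 69 2f 35 62) = 31; tag = H(a7 4d 5c 5c 5c 5c 5c 31) = f1
m2: inner = H(cd 27 36 36 36 36 36 a1 bb 14 d4) = 46; tag = H(a7 4d 5c 5c 5c 5c 5c 46) = 06
m3: inner = H(cd 27 36 36 36 36 36 02 9f 7a 75) = 92; tag = H(a7 4d 5c 5c 5c 5c 5c 92) = 52 ← matches
m4: inner = H(cd 27 36 36 36 36 36 e6 c5 db 5a) = e2; tag = H(a7 4d 5c 5c 5c 5c 5c e2) = a2

3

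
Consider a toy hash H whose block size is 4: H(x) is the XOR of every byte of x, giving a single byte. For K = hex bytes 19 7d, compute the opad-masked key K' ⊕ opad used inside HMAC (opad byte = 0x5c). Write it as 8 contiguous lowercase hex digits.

45215c5c

Key hex bytes 19 7d is 2 bytes ≤ B = 4; zero-pad to 4 bytes: K' = 19 7d 00 00.
XOR each byte with 0x5c: 19⊕5c=45, 7d⊕5c=21, 00⊕5c=5c, 00⊕5c=5c.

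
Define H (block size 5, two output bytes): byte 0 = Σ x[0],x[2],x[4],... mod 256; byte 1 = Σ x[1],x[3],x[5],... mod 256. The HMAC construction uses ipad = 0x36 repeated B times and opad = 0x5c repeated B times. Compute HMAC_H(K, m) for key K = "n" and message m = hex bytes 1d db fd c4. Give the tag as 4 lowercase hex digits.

Key "n" = 6e is 1 byte ≤ B = 5; zero-pad to 5 bytes: K' = 6e 00 00 00 00.
K' ⊕ ipad = 58 36 36 36 36.  K' ⊕ opad = 32 5c 5c 5c 5c.
Inner input = (K'⊕ipad) ∥ m = 58 36 36 36 36 ∥ 1d db fd c4.
Inner hash: even-index sum = 611 mod 256 = 99; odd-index sum = 390 mod 256 = 134 → 63 86.
Outer input = (K'⊕opad) ∥ inner = 32 5c 5c 5c 5c ∥ 63 86.
Outer hash (tag): even-index sum = 368 mod 256 = 112; odd-index sum = 283 mod 256 = 27 → 70 1b.

701b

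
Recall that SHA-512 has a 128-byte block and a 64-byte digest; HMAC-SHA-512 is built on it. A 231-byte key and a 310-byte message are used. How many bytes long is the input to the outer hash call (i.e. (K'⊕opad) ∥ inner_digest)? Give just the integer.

Key is 231 > 128 bytes, so it is hashed to 64 bytes then zero-padded to 128: |K'| = 128.
Outer input = (K'⊕opad) ∥ H(inner) → 128 + 64 = 192 bytes.

192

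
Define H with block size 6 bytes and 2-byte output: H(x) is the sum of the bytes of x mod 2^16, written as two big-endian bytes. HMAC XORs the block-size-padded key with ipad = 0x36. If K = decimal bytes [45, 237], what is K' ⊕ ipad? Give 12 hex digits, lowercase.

Key decimal bytes [45, 237] = 2d ed is 2 bytes ≤ B = 6; zero-pad to 6 bytes: K' = 2d ed 00 00 00 00.
XOR each byte with 0x36: 2d⊕36=1b, ed⊕36=db, 00⊕36=36, 00⊕36=36, 00⊕36=36, 00⊕36=36.

1bdb36363636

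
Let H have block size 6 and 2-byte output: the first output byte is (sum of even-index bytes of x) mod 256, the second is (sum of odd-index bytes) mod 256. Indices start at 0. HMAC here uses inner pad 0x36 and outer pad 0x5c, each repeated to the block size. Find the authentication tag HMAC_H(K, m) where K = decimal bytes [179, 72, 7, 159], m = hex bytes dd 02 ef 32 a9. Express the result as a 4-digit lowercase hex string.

Key decimal bytes [179, 72, 7, 159] = b3 48 07 9f is 4 bytes ≤ B = 6; zero-pad to 6 bytes: K' = b3 48 07 9f 00 00.
K' ⊕ ipad = 85 7e 31 a9 36 36.  K' ⊕ opad = ef 14 5b c3 5c 5c.
Inner input = (K'⊕ipad) ∥ m = 85 7e 31 a9 36 36 ∥ dd 02 ef 32 a9.
Inner hash: even-index sum = 865 mod 256 = 97; odd-index sum = 401 mod 256 = 145 → 61 91.
Outer input = (K'⊕opad) ∥ inner = ef 14 5b c3 5c 5c ∥ 61 91.
Outer hash (tag): even-index sum = 519 mod 256 = 7; odd-index sum = 452 mod 256 = 196 → 07 c4.

07c4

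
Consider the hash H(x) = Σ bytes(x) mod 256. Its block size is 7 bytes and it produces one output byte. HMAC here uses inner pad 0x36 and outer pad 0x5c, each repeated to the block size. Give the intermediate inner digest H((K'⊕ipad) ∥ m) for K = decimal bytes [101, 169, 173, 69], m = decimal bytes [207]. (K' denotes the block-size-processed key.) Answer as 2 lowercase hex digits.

Key decimal bytes [101, 169, 173, 69] = 65 a9 ad 45 is 4 bytes ≤ B = 7; zero-pad to 7 bytes: K' = 65 a9 ad 45 00 00 00.
K' ⊕ ipad = 53 9f 9b 73 36 36 36.
Inner input = 53 9f 9b 73 36 36 36 ∥ cf.
Inner hash: sum = 83+159+155+115+54+54+54+207 = 881; mod 256 = 113 → 71.

71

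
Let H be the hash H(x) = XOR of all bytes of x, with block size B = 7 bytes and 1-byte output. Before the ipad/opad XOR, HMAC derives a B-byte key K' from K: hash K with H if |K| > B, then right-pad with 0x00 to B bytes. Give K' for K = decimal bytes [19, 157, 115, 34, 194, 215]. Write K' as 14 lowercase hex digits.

Key decimal bytes [19, 157, 115, 34, 194, 215] = 13 9d 73 22 c2 d7 is 6 bytes ≤ B = 7; zero-pad to 7 bytes: K' = 13 9d 73 22 c2 d7 00.

139d7322c2d700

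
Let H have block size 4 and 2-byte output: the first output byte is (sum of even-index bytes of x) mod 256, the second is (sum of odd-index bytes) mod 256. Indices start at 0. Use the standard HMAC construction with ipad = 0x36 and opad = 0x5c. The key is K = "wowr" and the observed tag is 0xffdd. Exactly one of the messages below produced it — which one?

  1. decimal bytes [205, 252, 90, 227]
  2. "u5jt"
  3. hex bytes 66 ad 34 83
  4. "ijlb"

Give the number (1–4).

1

Key "wowr" = 77 6f 77 72 is exactly B = 4 bytes: K' = 77 6f 77 72.
K' ⊕ ipad = 41 59 41 44; K' ⊕ opad = 2b 33 2b 2e.
m1: inner = H(41 59 41 44 cd fc 5a e3) = a9 7c; tag = H(2b 33 2b 2e a9 7c) = ffdd ← matches
m2: inner = H(41 59 41 44 75 35 6a 74) = 61 46; tag = H(2b 33 2b 2e 61 46) = b7a7
m3: inner = H(41 59 41 44 66 ad 34 83) = 1c cd; tag = H(2b 33 2b 2e 1c cd) = 722e
m4: inner = H(41 59 41 44 69 6a 6c 62) = 57 69; tag = H(2b 33 2b 2e 57 69) = adca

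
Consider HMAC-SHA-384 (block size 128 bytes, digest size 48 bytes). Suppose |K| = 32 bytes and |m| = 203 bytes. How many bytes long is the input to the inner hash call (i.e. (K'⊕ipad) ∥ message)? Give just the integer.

Key is 32 ≤ 128 bytes, zero-padded: |K'| = 128.
Inner input = (K'⊕ipad) ∥ m → 128 + 203 = 331 bytes.

331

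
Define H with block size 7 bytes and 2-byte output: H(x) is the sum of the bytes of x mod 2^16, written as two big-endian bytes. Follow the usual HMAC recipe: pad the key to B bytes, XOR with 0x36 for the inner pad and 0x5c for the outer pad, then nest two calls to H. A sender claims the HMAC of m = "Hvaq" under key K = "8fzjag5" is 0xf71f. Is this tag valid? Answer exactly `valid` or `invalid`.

Key "8fzjag5" = 38 66 7a 6a 61 67 35 is exactly B = 7 bytes: K' = 38 66 7a 6a 61 67 35.
K' ⊕ ipad = 0e 50 4c 5c 57 51 03; K' ⊕ opad = 64 3a 26 36 3d 3b 69.
Inner hash: sum = 14+80+76+92+87+81+3+72+118+97+113 = 833 → 03 41.
Outer hash (recomputed tag): sum = 100+58+38+54+61+59+105+3+65 = 543 → 02 1f.
Recomputed tag = 021f; claimed = f71f → mismatch.

invalid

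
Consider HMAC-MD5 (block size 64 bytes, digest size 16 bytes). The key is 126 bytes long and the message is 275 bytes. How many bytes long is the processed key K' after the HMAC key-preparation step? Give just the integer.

Key is 126 > 64 bytes, so it is hashed to 16 bytes then zero-padded to 64: |K'| = 64.

64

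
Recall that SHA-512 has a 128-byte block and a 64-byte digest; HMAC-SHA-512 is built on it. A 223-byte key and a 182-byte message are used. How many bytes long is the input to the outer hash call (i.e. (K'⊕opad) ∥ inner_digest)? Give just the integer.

192

Key is 223 > 128 bytes, so it is hashed to 64 bytes then zero-padded to 128: |K'| = 128.
Outer input = (K'⊕opad) ∥ H(inner) → 128 + 64 = 192 bytes.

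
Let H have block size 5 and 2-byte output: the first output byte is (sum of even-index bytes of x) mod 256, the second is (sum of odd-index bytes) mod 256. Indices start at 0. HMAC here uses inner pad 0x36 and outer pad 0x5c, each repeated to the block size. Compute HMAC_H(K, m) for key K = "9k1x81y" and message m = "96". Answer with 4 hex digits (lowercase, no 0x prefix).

Key "9k1x81y" = 39 6b 31 78 38 31 79 is 7 bytes > B = 5, so hash it first: H(key) = 1b 14, then zero-pad to 5 bytes: K' = 1b 14 00 00 00.
K' ⊕ ipad = 2d 22 36 36 36.  K' ⊕ opad = 47 48 5c 5c 5c.
Inner input = (K'⊕ipad) ∥ m = 2d 22 36 36 36 ∥ 39 36.
Inner hash: even-index sum = 207 mod 256 = 207; odd-index sum = 145 mod 256 = 145 → cf 91.
Outer input = (K'⊕opad) ∥ inner = 47 48 5c 5c 5c ∥ cf 91.
Outer hash (tag): even-index sum = 400 mod 256 = 144; odd-index sum = 371 mod 256 = 115 → 90 73.

9073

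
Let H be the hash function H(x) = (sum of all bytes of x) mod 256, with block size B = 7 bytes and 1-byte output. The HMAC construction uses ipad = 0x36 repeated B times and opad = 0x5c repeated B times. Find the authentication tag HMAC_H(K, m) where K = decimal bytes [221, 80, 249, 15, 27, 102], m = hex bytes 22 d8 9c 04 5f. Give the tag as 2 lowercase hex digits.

67

Key decimal bytes [221, 80, 249, 15, 27, 102] = dd 50 f9 0f 1b 66 is 6 bytes ≤ B = 7; zero-pad to 7 bytes: K' = dd 50 f9 0f 1b 66 00.
K' ⊕ ipad = eb 66 cf 39 2d 50 36.  K' ⊕ opad = 81 0c a5 53 47 3a 5c.
Inner input = (K'⊕ipad) ∥ m = eb 66 cf 39 2d 50 36 ∥ 22 d8 9c 04 5f.
Inner hash: sum = 235+102+207+57+45+80+54+34+216+156+4+95 = 1285; mod 256 = 5 → 05.
Outer input = (K'⊕opad) ∥ inner = 81 0c a5 53 47 3a 5c ∥ 05.
Outer hash (tag): sum = 129+12+165+83+71+58+92+5 = 615; mod 256 = 103 → 67.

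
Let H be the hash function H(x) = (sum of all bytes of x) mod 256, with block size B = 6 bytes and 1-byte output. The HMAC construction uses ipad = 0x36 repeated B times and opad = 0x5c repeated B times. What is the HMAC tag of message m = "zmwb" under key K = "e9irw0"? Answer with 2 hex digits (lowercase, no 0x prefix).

a4

Key "e9irw0" = 65 39 69 72 77 30 is exactly B = 6 bytes: K' = 65 39 69 72 77 30.
K' ⊕ ipad = 53 0f 5f 44 41 06.  K' ⊕ opad = 39 65 35 2e 2b 6c.
Inner input = (K'⊕ipad) ∥ m = 53 0f 5f 44 41 06 ∥ 7a 6d 77 62.
Inner hash: sum = 83+15+95+68+65+6+122+109+119+98 = 780; mod 256 = 12 → 0c.
Outer input = (K'⊕opad) ∥ inner = 39 65 35 2e 2b 6c ∥ 0c.
Outer hash (tag): sum = 57+101+53+46+43+108+12 = 420; mod 256 = 164 → a4.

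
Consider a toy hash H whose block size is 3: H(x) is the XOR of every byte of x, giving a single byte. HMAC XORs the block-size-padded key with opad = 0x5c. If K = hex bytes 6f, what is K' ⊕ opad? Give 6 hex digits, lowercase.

Key hex bytes 6f is 1 byte ≤ B = 3; zero-pad to 3 bytes: K' = 6f 00 00.
XOR each byte with 0x5c: 6f⊕5c=33, 00⊕5c=5c, 00⊕5c=5c.

335c5c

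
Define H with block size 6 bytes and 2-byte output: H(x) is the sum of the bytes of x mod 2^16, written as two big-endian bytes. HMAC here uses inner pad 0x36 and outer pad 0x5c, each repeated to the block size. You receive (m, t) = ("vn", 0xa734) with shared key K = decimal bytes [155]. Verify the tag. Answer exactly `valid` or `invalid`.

Key decimal bytes [155] = 9b is 1 byte ≤ B = 6; zero-pad to 6 bytes: K' = 9b 00 00 00 00 00.
K' ⊕ ipad = ad 36 36 36 36 36; K' ⊕ opad = c7 5c 5c 5c 5c 5c.
Inner hash: sum = 173+54+54+54+54+54+118+110 = 671 → 02 9f.
Outer hash (recomputed tag): sum = 199+92+92+92+92+92+2+159 = 820 → 03 34.
Recomputed tag = 0334; claimed = a734 → mismatch.

invalid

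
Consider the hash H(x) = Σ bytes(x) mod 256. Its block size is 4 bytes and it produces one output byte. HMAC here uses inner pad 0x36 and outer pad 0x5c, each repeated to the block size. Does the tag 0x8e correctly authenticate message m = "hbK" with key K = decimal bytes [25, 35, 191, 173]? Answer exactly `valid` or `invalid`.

Key decimal bytes [25, 35, 191, 173] = 19 23 bf ad is exactly B = 4 bytes: K' = 19 23 bf ad.
K' ⊕ ipad = 2f 15 89 9b; K' ⊕ opad = 45 7f e3 f1.
Inner hash: sum = 47+21+137+155+104+98+75 = 637; mod 256 = 125 → 7d.
Outer hash (recomputed tag): sum = 69+127+227+241+125 = 789; mod 256 = 21 → 15.
Recomputed tag = 15; claimed = 8e → mismatch.

invalid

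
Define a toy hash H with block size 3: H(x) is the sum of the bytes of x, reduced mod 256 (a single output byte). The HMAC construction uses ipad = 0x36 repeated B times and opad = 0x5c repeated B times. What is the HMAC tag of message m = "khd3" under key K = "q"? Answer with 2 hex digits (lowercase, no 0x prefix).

02

Key "q" = 71 is 1 byte ≤ B = 3; zero-pad to 3 bytes: K' = 71 00 00.
K' ⊕ ipad = 47 36 36.  K' ⊕ opad = 2d 5c 5c.
Inner input = (K'⊕ipad) ∥ m = 47 36 36 ∥ 6b 68 64 33.
Inner hash: sum = 71+54+54+107+104+100+51 = 541; mod 256 = 29 → 1d.
Outer input = (K'⊕opad) ∥ inner = 2d 5c 5c ∥ 1d.
Outer hash (tag): sum = 45+92+92+29 = 258; mod 256 = 2 → 02.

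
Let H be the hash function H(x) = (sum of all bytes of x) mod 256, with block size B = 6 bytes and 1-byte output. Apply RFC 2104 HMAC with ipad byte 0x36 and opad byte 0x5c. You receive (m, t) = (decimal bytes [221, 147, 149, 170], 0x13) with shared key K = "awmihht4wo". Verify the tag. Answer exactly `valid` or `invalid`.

Key "awmihht4wo" = 61 77 6d 69 68 68 74 34 77 6f is 10 bytes > B = 6, so hash it first: H(key) = 0c, then zero-pad to 6 bytes: K' = 0c 00 00 00 00 00.
K' ⊕ ipad = 3a 36 36 36 36 36; K' ⊕ opad = 50 5c 5c 5c 5c 5c.
Inner hash: sum = 58+54+54+54+54+54+221+147+149+170 = 1015; mod 256 = 247 → f7.
Outer hash (recomputed tag): sum = 80+92+92+92+92+92+247 = 787; mod 256 = 19 → 13.
Recomputed tag = 13; claimed = 13 → match.

valid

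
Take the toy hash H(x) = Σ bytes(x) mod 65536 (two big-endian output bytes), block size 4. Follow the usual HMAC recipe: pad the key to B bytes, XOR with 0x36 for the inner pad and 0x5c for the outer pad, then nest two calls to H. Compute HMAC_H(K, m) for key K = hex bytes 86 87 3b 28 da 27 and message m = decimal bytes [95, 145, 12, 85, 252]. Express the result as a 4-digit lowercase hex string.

017a

Key hex bytes 86 87 3b 28 da 27 is 6 bytes > B = 4, so hash it first: H(key) = 02 71, then zero-pad to 4 bytes: K' = 02 71 00 00.
K' ⊕ ipad = 34 47 36 36.  K' ⊕ opad = 5e 2d 5c 5c.
Inner input = (K'⊕ipad) ∥ m = 34 47 36 36 ∥ 5f 91 0c 55 fc.
Inner hash: sum = 52+71+54+54+95+145+12+85+252 = 820 → 03 34.
Outer input = (K'⊕opad) ∥ inner = 5e 2d 5c 5c ∥ 03 34.
Outer hash (tag): sum = 94+45+92+92+3+52 = 378 → 01 7a.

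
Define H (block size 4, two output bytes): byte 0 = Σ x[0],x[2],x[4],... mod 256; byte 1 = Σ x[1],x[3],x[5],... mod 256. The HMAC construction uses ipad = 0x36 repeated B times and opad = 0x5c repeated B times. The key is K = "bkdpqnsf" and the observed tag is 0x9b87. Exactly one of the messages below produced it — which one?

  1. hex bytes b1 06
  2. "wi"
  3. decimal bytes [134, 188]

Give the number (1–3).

Key "bkdpqnsf" = 62 6b 64 70 71 6e 73 66 is 8 bytes > B = 4, so hash it first: H(key) = aa af, then zero-pad to 4 bytes: K' = aa af 00 00.
K' ⊕ ipad = 9c 99 36 36; K' ⊕ opad = f6 f3 5c 5c.
m1: inner = H(9c 99 36 36 b1 06) = 83 d5; tag = H(f6 f3 5c 5c 83 d5) = d524
m2: inner = H(9c 99 36 36 77 69) = 49 38; tag = H(f6 f3 5c 5c 49 38) = 9b87 ← matches
m3: inner = H(9c 99 36 36 86 bc) = 58 8b; tag = H(f6 f3 5c 5c 58 8b) = aada

2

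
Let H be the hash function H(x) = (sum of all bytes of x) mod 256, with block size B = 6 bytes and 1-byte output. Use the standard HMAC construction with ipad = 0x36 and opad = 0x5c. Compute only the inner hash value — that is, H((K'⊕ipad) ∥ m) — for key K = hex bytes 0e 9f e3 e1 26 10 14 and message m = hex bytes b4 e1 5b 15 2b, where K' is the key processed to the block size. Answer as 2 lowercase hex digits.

cb

Key hex bytes 0e 9f e3 e1 26 10 14 is 7 bytes > B = 6, so hash it first: H(key) = bb, then zero-pad to 6 bytes: K' = bb 00 00 00 00 00.
K' ⊕ ipad = 8d 36 36 36 36 36.
Inner input = 8d 36 36 36 36 36 ∥ b4 e1 5b 15 2b.
Inner hash: sum = 141+54+54+54+54+54+180+225+91+21+43 = 971; mod 256 = 203 → cb.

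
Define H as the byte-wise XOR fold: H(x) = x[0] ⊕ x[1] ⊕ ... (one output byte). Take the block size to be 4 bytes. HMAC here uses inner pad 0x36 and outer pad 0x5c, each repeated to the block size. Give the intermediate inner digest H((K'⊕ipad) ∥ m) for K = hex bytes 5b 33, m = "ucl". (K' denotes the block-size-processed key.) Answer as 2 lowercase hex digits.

Key hex bytes 5b 33 is 2 bytes ≤ B = 4; zero-pad to 4 bytes: K' = 5b 33 00 00.
K' ⊕ ipad = 6d 05 36 36.
Inner input = 6d 05 36 36 ∥ 75 63 6c.
Inner hash: XOR 6d⊕05⊕36⊕36⊕75⊕63⊕6c = 12.

12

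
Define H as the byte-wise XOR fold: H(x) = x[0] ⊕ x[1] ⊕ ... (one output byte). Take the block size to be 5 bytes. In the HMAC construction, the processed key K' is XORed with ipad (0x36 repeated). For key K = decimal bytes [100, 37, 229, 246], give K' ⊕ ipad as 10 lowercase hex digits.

Key decimal bytes [100, 37, 229, 246] = 64 25 e5 f6 is 4 bytes ≤ B = 5; zero-pad to 5 bytes: K' = 64 25 e5 f6 00.
XOR each byte with 0x36: 64⊕36=52, 25⊕36=13, e5⊕36=d3, f6⊕36=c0, 00⊕36=36.

5213d3c036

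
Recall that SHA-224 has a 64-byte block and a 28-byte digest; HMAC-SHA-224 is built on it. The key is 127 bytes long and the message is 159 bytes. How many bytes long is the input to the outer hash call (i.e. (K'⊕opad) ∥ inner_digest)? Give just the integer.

92

Key is 127 > 64 bytes, so it is hashed to 28 bytes then zero-padded to 64: |K'| = 64.
Outer input = (K'⊕opad) ∥ H(inner) → 64 + 28 = 92 bytes.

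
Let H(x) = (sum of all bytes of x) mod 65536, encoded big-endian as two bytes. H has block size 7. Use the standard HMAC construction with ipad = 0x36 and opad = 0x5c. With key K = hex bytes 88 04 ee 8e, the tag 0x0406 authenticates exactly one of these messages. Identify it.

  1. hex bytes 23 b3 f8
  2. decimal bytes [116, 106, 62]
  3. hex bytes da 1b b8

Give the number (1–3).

2

Key hex bytes 88 04 ee 8e is 4 bytes ≤ B = 7; zero-pad to 7 bytes: K' = 88 04 ee 8e 00 00 00.
K' ⊕ ipad = be 32 d8 b8 36 36 36; K' ⊕ opad = d4 58 b2 d2 5c 5c 5c.
m1: inner = H(be 32 d8 b8 36 36 36 23 b3 f8) = 04 f0; tag = H(d4 58 b2 d2 5c 5c 5c 04 f0) = 04b8
m2: inner = H(be 32 d8 b8 36 36 36 74 6a 3e) = 04 3e; tag = H(d4 58 b2 d2 5c 5c 5c 04 3e) = 0406 ← matches
m3: inner = H(be 32 d8 b8 36 36 36 da 1b b8) = 04 cf; tag = H(d4 58 b2 d2 5c 5c 5c 04 cf) = 0497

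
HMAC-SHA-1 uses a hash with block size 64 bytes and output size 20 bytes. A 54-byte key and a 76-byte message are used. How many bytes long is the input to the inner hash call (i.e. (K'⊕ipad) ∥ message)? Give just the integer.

140

Key is 54 ≤ 64 bytes, zero-padded: |K'| = 64.
Inner input = (K'⊕ipad) ∥ m → 64 + 76 = 140 bytes.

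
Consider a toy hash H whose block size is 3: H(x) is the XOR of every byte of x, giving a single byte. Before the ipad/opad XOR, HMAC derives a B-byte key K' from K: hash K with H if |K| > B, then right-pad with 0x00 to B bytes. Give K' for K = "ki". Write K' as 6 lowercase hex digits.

Key "ki" = 6b 69 is 2 bytes ≤ B = 3; zero-pad to 3 bytes: K' = 6b 69 00.

6b6900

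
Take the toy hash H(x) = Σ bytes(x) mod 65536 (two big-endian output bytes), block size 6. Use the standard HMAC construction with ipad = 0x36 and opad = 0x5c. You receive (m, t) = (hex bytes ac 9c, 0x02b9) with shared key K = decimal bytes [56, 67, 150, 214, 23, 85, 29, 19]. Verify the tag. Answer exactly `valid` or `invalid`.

valid

Key decimal bytes [56, 67, 150, 214, 23, 85, 29, 19] = 38 43 96 d6 17 55 1d 13 is 8 bytes > B = 6, so hash it first: H(key) = 02 83, then zero-pad to 6 bytes: K' = 02 83 00 00 00 00.
K' ⊕ ipad = 34 b5 36 36 36 36; K' ⊕ opad = 5e df 5c 5c 5c 5c.
Inner hash: sum = 52+181+54+54+54+54+172+156 = 777 → 03 09.
Outer hash (recomputed tag): sum = 94+223+92+92+92+92+3+9 = 697 → 02 b9.
Recomputed tag = 02b9; claimed = 02b9 → match.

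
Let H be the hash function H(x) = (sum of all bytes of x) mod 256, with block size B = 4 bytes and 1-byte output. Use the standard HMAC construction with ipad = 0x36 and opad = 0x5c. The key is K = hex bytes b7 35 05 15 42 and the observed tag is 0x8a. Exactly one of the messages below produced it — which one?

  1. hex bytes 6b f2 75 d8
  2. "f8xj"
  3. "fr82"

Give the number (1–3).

Key hex bytes b7 35 05 15 42 is 5 bytes > B = 4, so hash it first: H(key) = 48, then zero-pad to 4 bytes: K' = 48 00 00 00.
K' ⊕ ipad = 7e 36 36 36; K' ⊕ opad = 14 5c 5c 5c.
m1: inner = H(7e 36 36 36 6b f2 75 d8) = ca; tag = H(14 5c 5c 5c ca) = f2
m2: inner = H(7e 36 36 36 66 38 78 6a) = a0; tag = H(14 5c 5c 5c a0) = c8
m3: inner = H(7e 36 36 36 66 72 38 32) = 62; tag = H(14 5c 5c 5c 62) = 8a ← matches

3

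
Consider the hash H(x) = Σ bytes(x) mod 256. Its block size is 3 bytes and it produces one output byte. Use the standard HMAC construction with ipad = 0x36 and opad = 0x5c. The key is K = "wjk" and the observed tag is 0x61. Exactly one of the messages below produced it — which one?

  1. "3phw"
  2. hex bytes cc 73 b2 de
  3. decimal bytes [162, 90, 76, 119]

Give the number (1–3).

Key "wjk" = 77 6a 6b is exactly B = 3 bytes: K' = 77 6a 6b.
K' ⊕ ipad = 41 5c 5d; K' ⊕ opad = 2b 36 37.
m1: inner = H(41 5c 5d 33 70 68 77) = 7c; tag = H(2b 36 37 7c) = 14
m2: inner = H(41 5c 5d cc 73 b2 de) = c9; tag = H(2b 36 37 c9) = 61 ← matches
m3: inner = H(41 5c 5d a2 5a 4c 77) = b9; tag = H(2b 36 37 b9) = 51

2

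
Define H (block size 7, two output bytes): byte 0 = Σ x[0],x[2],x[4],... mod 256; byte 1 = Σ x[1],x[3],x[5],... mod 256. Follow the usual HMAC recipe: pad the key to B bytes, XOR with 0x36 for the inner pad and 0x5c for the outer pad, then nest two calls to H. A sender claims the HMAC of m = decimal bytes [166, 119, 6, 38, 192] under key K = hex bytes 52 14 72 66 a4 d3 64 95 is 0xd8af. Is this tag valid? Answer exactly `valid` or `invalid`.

invalid

Key hex bytes 52 14 72 66 a4 d3 64 95 is 8 bytes > B = 7, so hash it first: H(key) = cc e2, then zero-pad to 7 bytes: K' = cc e2 00 00 00 00 00.
K' ⊕ ipad = fa d4 36 36 36 36 36; K' ⊕ opad = 90 be 5c 5c 5c 5c 5c.
Inner hash: even-index sum = 569 mod 256 = 57; odd-index sum = 684 mod 256 = 172 → 39 ac.
Outer hash (recomputed tag): even-index sum = 592 mod 256 = 80; odd-index sum = 431 mod 256 = 175 → 50 af.
Recomputed tag = 50af; claimed = d8af → mismatch.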